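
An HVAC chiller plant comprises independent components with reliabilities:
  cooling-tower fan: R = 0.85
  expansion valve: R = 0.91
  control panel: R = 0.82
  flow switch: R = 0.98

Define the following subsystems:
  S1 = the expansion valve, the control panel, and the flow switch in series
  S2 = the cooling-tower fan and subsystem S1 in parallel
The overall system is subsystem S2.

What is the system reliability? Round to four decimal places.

0.9597

Series (expansion valve, control panel, and flow switch): 0.910000 × 0.820000 × 0.980000 = 0.731276
Parallel (cooling-tower fan and [0.731276]): 1 − (1 − 0.850000)(1 − 0.731276) = 0.9597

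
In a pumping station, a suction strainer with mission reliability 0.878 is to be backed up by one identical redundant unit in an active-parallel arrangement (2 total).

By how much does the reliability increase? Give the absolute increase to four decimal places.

R_before = 0.878
R_after = 1 − (1 − 0.878)^2 = 0.9851
ΔR = 0.9851 − 0.878 = 0.1071

0.1071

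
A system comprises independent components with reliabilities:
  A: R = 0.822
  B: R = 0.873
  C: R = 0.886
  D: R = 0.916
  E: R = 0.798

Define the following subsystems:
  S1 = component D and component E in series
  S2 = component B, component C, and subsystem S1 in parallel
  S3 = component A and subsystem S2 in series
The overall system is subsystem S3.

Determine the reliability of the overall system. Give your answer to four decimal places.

0.8188

Series (D and E): 0.916000 × 0.798000 = 0.730968
Parallel (B, C, and [0.730968]): 1 − (1 − 0.873000)(1 − 0.886000)(1 − 0.730968) = 0.996105
Series (A and [0.996105]): 0.822000 × 0.996105 = 0.8188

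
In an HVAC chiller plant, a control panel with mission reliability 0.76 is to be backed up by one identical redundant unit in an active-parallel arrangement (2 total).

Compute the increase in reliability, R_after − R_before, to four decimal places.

R_before = 0.76
R_after = 1 − (1 − 0.76)^2 = 0.9424
ΔR = 0.9424 − 0.76 = 0.1824

0.1824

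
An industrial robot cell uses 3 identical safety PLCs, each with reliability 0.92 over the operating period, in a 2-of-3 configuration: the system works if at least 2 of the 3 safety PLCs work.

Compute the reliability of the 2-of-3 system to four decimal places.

R = Σ_{i=2}^{3} C(3,i) p^i (1−p)^{3−i} with p = 0.92
C(3,2)·0.92^2·0.08^1 = 0.203136
C(3,3)·0.92^3·0.08^0 = 0.778688
Sum = 0.9818

0.9818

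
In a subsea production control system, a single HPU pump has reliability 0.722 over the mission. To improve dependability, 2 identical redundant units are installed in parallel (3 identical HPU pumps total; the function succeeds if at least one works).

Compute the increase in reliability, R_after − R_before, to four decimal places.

R_before = 0.722
R_after = 1 − (1 − 0.722)^3 = 0.9785
ΔR = 0.9785 − 0.722 = 0.2565

0.2565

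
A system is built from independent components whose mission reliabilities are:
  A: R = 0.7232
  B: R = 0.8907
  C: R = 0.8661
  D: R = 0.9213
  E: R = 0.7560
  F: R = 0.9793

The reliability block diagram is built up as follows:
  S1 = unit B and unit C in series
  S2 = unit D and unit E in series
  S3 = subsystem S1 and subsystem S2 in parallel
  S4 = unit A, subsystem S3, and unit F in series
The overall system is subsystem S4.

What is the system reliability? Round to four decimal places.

Series (B and C): 0.890700 × 0.866100 = 0.771435
Series (D and E): 0.921300 × 0.756000 = 0.696503
Parallel ([0.771435] and [0.696503]): 1 − (1 − 0.771435)(1 − 0.696503) = 0.930631
Series (A, [0.930631], and F): 0.723200 × 0.930631 × 0.979300 = 0.6591

0.6591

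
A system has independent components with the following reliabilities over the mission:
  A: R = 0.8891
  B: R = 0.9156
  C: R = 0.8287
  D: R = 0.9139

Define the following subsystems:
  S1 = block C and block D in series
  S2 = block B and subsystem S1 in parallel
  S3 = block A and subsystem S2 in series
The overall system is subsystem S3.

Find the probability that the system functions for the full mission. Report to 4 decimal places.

Series (C and D): 0.828700 × 0.913900 = 0.757349
Parallel (B and [0.757349]): 1 − (1 − 0.915600)(1 − 0.757349) = 0.979520
Series (A and [0.979520]): 0.889100 × 0.979520 = 0.8709

0.8709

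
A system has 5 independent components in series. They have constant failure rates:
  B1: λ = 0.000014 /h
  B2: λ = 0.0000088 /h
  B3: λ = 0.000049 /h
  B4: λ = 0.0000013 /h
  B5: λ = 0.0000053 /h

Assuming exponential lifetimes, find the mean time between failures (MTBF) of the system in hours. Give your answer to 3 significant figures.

Series of exponential components: λ_sys = Σ λ_i
λ_sys = 0.000014 + 0.0000088 + 0.000049 + 0.0000013 + 0.0000053 = 7.8400e-05 /h
MTBF = 1 / λ_sys = 12800 h

12800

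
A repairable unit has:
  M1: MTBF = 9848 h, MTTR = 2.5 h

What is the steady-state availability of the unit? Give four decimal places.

A(M1) = MTBF/(MTBF+MTTR) = 9848/(9848+2.5) = 0.9997

0.9997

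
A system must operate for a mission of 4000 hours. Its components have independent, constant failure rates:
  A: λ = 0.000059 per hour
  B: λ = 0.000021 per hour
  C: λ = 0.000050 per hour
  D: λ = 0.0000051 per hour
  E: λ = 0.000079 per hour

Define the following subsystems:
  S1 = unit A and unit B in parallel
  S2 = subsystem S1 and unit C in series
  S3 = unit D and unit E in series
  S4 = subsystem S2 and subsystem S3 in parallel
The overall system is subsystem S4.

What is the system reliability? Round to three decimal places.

0.944

R(A) = exp(−0.000059 × 4000) = 0.78978
R(B) = exp(−0.000021 × 4000) = 0.91943
R(C) = exp(−0.000050 × 4000) = 0.81873
R(D) = exp(−0.0000051 × 4000) = 0.97981
R(E) = exp(−0.000079 × 4000) = 0.72906
Parallel (A and B): 1 − (1 − 0.78978)(1 − 0.91943) = 0.98306
Series ([0.98306] and C): 0.98306 × 0.81873 = 0.80486
Series (D and E): 0.97981 × 0.72906 = 0.71434
Parallel ([0.80486] and [0.71434]): 1 − (1 − 0.80486)(1 − 0.71434) = 0.944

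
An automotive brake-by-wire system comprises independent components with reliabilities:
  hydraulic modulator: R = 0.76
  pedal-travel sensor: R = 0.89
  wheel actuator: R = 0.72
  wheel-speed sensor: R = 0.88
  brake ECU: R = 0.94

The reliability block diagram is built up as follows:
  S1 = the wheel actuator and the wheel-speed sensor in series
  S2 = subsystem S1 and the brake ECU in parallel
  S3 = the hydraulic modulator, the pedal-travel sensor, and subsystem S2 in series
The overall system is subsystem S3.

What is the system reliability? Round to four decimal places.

Series (wheel actuator and wheel-speed sensor): 0.720000 × 0.880000 = 0.633600
Parallel ([0.633600] and brake ECU): 1 − (1 − 0.633600)(1 − 0.940000) = 0.978016
Series (hydraulic modulator, pedal-travel sensor, and [0.978016]): 0.760000 × 0.890000 × 0.978016 = 0.6615

0.6615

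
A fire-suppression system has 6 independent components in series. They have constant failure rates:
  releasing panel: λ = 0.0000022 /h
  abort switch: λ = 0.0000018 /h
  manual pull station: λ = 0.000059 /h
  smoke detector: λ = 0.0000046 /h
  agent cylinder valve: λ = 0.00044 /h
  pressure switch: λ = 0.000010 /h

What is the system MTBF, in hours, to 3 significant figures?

1930

Series of exponential components: λ_sys = Σ λ_i
λ_sys = 0.0000022 + 0.0000018 + 0.000059 + 0.0000046 + 0.00044 + 0.000010 = 5.1760e-04 /h
MTBF = 1 / λ_sys = 1930 h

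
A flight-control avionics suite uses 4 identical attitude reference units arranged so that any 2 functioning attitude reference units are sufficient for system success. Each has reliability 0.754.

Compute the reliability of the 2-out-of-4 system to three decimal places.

0.951

R = Σ_{i=2}^{4} C(4,i) p^i (1−p)^{4−i} with p = 0.754
C(4,2)·0.754^2·0.246^2 = 0.20643
C(4,3)·0.754^3·0.246^1 = 0.42180
C(4,4)·0.754^4·0.246^0 = 0.32321
Sum = 0.951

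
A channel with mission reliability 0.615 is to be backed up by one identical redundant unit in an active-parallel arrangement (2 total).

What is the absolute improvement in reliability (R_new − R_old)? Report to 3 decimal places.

0.237

R_before = 0.615
R_after = 1 − (1 − 0.615)^2 = 0.852
ΔR = 0.852 − 0.615 = 0.237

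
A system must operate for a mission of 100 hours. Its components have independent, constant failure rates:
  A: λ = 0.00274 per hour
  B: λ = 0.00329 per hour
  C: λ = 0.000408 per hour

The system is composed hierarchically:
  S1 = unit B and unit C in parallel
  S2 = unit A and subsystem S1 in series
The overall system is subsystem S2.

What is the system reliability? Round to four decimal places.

0.7518

R(A) = exp(−0.00274 × 100) = 0.760332
R(B) = exp(−0.00329 × 100) = 0.719643
R(C) = exp(−0.000408 × 100) = 0.960021
Parallel (B and C): 1 − (1 − 0.719643)(1 − 0.960021) = 0.988792
Series (A and [0.988792]): 0.760332 × 0.988792 = 0.7518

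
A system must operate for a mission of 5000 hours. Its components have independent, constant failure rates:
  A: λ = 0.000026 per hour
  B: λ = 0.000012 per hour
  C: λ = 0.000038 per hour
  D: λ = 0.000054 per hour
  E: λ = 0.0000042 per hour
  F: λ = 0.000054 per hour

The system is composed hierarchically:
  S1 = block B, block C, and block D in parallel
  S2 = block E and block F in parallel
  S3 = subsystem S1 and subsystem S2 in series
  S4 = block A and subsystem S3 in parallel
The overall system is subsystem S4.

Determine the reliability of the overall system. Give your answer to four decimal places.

R(A) = exp(−0.000026 × 5000) = 0.878095
R(B) = exp(−0.000012 × 5000) = 0.941765
R(C) = exp(−0.000038 × 5000) = 0.826959
R(D) = exp(−0.000054 × 5000) = 0.763379
R(E) = exp(−0.0000042 × 5000) = 0.979219
R(F) = exp(−0.000054 × 5000) = 0.763379
Parallel (B, C, and D): 1 − (1 − 0.941765)(1 − 0.826959)(1 − 0.763379) = 0.997616
Parallel (E and F): 1 − (1 − 0.979219)(1 − 0.763379) = 0.995083
Series ([0.997616] and [0.995083]): 0.997616 × 0.995083 = 0.992711
Parallel (A and [0.992711]): 1 − (1 − 0.878095)(1 − 0.992711) = 0.9991

0.9991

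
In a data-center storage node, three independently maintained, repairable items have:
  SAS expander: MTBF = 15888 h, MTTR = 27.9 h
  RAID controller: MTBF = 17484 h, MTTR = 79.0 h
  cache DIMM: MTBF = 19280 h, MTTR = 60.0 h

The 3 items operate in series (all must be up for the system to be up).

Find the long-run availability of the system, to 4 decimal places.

0.9907

A(SAS expander) = MTBF/(MTBF+MTTR) = 15888/(15888+27.9) = 0.998247
A(RAID controller) = MTBF/(MTBF+MTTR) = 17484/(17484+79.0) = 0.995502
A(cache DIMM) = MTBF/(MTBF+MTTR) = 19280/(19280+60.0) = 0.996898
Series availability: 0.998247 × 0.995502 × 0.996898 = 0.9907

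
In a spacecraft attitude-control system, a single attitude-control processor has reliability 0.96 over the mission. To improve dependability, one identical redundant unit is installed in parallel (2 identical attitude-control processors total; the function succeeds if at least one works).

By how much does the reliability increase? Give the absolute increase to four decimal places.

0.0384

R_before = 0.96
R_after = 1 − (1 − 0.96)^2 = 0.9984
ΔR = 0.9984 − 0.96 = 0.0384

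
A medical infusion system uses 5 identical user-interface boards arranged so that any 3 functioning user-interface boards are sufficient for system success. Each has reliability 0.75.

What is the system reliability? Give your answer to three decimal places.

0.896

R = Σ_{i=3}^{5} C(5,i) p^i (1−p)^{5−i} with p = 0.75
C(5,3)·0.75^3·0.25^2 = 0.26367
C(5,4)·0.75^4·0.25^1 = 0.39551
C(5,5)·0.75^5·0.25^0 = 0.23730
Sum = 0.896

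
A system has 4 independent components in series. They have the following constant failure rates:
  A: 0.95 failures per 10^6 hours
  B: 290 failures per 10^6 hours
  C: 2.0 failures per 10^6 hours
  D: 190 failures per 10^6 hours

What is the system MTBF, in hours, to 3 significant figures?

2070

Series of exponential components: λ_sys = Σ λ_i
λ_sys = 0.00000095 + 0.00029 + 0.0000020 + 0.00019 = 4.8295e-04 /h
MTBF = 1 / λ_sys = 2070 h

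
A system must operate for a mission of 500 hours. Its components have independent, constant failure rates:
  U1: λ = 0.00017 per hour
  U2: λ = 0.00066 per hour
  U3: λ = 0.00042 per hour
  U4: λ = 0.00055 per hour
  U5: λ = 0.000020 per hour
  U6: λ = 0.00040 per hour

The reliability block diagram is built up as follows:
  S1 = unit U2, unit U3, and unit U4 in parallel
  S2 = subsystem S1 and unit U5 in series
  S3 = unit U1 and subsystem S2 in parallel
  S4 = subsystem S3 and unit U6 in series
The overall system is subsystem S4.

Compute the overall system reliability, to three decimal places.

R(U1) = exp(−0.00017 × 500) = 0.91851
R(U2) = exp(−0.00066 × 500) = 0.71892
R(U3) = exp(−0.00042 × 500) = 0.81058
R(U4) = exp(−0.00055 × 500) = 0.75957
R(U5) = exp(−0.000020 × 500) = 0.99005
R(U6) = exp(−0.00040 × 500) = 0.81873
Parallel (U2, U3, and U4): 1 − (1 − 0.71892)(1 − 0.81058)(1 − 0.75957) = 0.98720
Series ([0.98720] and U5): 0.98720 × 0.99005 = 0.97738
Parallel (U1 and [0.97738]): 1 − (1 − 0.91851)(1 − 0.97738) = 0.99816
Series ([0.99816] and U6): 0.99816 × 0.81873 = 0.817

0.817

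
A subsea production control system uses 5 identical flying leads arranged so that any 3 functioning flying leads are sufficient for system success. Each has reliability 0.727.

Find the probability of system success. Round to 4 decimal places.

0.8708

R = Σ_{i=3}^{5} C(5,i) p^i (1−p)^{5−i} with p = 0.727
C(5,3)·0.727^3·0.273^2 = 0.286371
C(5,4)·0.727^4·0.273^1 = 0.381303
C(5,5)·0.727^5·0.273^0 = 0.203082
Sum = 0.8708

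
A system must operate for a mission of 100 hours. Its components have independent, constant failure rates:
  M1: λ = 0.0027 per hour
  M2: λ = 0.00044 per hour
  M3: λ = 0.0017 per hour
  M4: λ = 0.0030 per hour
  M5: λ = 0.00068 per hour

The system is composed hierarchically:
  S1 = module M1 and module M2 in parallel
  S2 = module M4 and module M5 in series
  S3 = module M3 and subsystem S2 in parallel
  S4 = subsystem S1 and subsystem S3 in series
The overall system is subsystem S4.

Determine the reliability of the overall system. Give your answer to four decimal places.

0.9422

R(M1) = exp(−0.0027 × 100) = 0.763379
R(M2) = exp(−0.00044 × 100) = 0.956954
R(M3) = exp(−0.0017 × 100) = 0.843665
R(M4) = exp(−0.0030 × 100) = 0.740818
R(M5) = exp(−0.00068 × 100) = 0.934260
Parallel (M1 and M2): 1 − (1 − 0.763379)(1 − 0.956954) = 0.989814
Series (M4 and M5): 0.740818 × 0.934260 = 0.692117
Parallel (M3 and [0.692117]): 1 − (1 − 0.843665)(1 − 0.692117) = 0.951867
Series ([0.989814] and [0.951867]): 0.989814 × 0.951867 = 0.9422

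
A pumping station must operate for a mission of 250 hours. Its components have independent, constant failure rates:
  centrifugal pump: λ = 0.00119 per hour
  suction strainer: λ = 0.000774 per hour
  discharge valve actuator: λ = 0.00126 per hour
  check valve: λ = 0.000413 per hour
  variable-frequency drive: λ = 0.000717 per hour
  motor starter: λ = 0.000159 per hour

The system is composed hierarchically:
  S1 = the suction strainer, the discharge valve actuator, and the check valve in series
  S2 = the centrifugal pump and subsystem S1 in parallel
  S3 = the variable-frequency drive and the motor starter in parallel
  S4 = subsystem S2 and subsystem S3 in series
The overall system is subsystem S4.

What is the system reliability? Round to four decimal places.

R(centrifugal pump) = exp(−0.00119 × 250) = 0.742673
R(suction strainer) = exp(−0.000774 × 250) = 0.824070
R(discharge valve actuator) = exp(−0.00126 × 250) = 0.729789
R(check valve) = exp(−0.000413 × 250) = 0.901901
R(variable-frequency drive) = exp(−0.000717 × 250) = 0.835897
R(motor starter) = exp(−0.000159 × 250) = 0.961030
Series (suction strainer, discharge valve actuator, and check valve): 0.824070 × 0.729789 × 0.901901 = 0.542401
Parallel (centrifugal pump and [0.542401]): 1 − (1 − 0.742673)(1 − 0.542401) = 0.882247
Parallel (variable-frequency drive and motor starter): 1 − (1 − 0.835897)(1 − 0.961030) = 0.993605
Series ([0.882247] and [0.993605]): 0.882247 × 0.993605 = 0.8766

0.8766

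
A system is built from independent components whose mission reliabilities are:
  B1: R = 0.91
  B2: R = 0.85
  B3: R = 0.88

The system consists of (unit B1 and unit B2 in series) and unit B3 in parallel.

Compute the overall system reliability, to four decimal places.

Series (B1 and B2): 0.910000 × 0.850000 = 0.773500
Parallel ([0.773500] and B3): 1 − (1 − 0.773500)(1 − 0.880000) = 0.9728

0.9728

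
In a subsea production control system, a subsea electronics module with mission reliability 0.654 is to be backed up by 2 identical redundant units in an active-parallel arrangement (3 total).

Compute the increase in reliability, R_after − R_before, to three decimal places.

R_before = 0.654
R_after = 1 − (1 − 0.654)^3 = 0.959
ΔR = 0.959 − 0.654 = 0.305

0.305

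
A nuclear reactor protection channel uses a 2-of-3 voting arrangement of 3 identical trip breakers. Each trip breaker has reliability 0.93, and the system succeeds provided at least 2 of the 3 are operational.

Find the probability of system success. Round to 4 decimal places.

R = Σ_{i=2}^{3} C(3,i) p^i (1−p)^{3−i} with p = 0.93
C(3,2)·0.93^2·0.07^1 = 0.181629
C(3,3)·0.93^3·0.07^0 = 0.804357
Sum = 0.9860

0.9860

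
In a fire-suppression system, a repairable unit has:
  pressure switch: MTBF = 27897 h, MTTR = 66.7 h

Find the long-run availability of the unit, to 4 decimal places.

A(pressure switch) = MTBF/(MTBF+MTTR) = 27897/(27897+66.7) = 0.9976

0.9976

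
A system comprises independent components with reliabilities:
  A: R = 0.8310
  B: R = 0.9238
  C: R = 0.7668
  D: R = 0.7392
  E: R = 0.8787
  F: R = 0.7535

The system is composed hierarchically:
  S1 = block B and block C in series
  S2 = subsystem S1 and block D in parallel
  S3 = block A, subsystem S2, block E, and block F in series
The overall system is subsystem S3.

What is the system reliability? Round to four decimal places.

0.5084

Series (B and C): 0.923800 × 0.766800 = 0.708370
Parallel ([0.708370] and D): 1 − (1 − 0.708370)(1 − 0.739200) = 0.923943
Series (A, [0.923943], E, and F): 0.831000 × 0.923943 × 0.878700 × 0.753500 = 0.5084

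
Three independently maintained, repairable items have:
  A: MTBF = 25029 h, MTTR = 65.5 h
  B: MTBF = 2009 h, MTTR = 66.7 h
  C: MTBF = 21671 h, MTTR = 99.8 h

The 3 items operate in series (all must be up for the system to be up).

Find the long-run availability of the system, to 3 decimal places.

A(A) = MTBF/(MTBF+MTTR) = 25029/(25029+65.5) = 0.997390
A(B) = MTBF/(MTBF+MTTR) = 2009/(2009+66.7) = 0.967866
A(C) = MTBF/(MTBF+MTTR) = 21671/(21671+99.8) = 0.995416
Series availability: 0.997390 × 0.967866 × 0.995416 = 0.961

0.961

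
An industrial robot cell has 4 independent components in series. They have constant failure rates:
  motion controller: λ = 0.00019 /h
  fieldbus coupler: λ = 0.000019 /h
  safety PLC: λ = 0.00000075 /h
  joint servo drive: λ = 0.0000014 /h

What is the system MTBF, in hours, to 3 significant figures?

4740

Series of exponential components: λ_sys = Σ λ_i
λ_sys = 0.00019 + 0.000019 + 0.00000075 + 0.0000014 = 2.1115e-04 /h
MTBF = 1 / λ_sys = 4740 h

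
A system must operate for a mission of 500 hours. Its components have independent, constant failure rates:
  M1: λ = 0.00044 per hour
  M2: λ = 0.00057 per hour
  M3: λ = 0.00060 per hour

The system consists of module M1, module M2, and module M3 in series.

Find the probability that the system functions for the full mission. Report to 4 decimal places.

R(M1) = exp(−0.00044 × 500) = 0.802519
R(M2) = exp(−0.00057 × 500) = 0.752014
R(M3) = exp(−0.00060 × 500) = 0.740818
Series (M1, M2, and M3): 0.802519 × 0.752014 × 0.740818 = 0.4471

0.4471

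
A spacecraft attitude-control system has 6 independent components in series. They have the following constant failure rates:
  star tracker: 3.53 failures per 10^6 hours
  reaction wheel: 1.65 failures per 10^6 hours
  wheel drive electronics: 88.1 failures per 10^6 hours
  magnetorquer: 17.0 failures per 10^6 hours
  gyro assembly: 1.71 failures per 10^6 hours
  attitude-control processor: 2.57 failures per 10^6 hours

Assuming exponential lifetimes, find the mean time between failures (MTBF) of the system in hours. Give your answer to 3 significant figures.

Series of exponential components: λ_sys = Σ λ_i
λ_sys = 0.00000353 + 0.00000165 + 0.0000881 + 0.0000170 + 0.00000171 + 0.00000257 = 1.1456e-04 /h
MTBF = 1 / λ_sys = 8730 h

8730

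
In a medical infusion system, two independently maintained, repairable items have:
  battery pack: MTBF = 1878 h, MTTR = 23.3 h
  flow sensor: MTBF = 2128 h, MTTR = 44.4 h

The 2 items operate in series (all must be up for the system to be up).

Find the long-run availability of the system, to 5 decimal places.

0.96756

A(battery pack) = MTBF/(MTBF+MTTR) = 1878/(1878+23.3) = 0.987745
A(flow sensor) = MTBF/(MTBF+MTTR) = 2128/(2128+44.4) = 0.979562
Series availability: 0.987745 × 0.979562 = 0.96756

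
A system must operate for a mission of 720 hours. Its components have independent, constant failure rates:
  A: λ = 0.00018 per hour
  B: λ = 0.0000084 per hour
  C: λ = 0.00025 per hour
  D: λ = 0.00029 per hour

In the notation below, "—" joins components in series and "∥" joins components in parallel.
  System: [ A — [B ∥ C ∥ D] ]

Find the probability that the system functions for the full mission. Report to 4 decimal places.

0.8783

R(A) = exp(−0.00018 × 720) = 0.878447
R(B) = exp(−0.0000084 × 720) = 0.993970
R(C) = exp(−0.00025 × 720) = 0.835270
R(D) = exp(−0.00029 × 720) = 0.811558
Parallel (B, C, and D): 1 − (1 − 0.993970)(1 − 0.835270)(1 − 0.811558) = 0.999813
Series (A and [0.999813]): 0.878447 × 0.999813 = 0.8783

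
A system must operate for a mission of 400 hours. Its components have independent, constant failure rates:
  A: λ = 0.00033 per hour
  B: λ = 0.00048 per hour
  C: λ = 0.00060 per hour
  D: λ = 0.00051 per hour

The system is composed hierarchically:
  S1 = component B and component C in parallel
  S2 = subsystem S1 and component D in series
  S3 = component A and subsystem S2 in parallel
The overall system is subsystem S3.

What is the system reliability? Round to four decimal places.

R(A) = exp(−0.00033 × 400) = 0.876341
R(B) = exp(−0.00048 × 400) = 0.825307
R(C) = exp(−0.00060 × 400) = 0.786628
R(D) = exp(−0.00051 × 400) = 0.815462
Parallel (B and C): 1 − (1 − 0.825307)(1 − 0.786628) = 0.962725
Series ([0.962725] and D): 0.962725 × 0.815462 = 0.785066
Parallel (A and [0.785066]): 1 − (1 − 0.876341)(1 − 0.785066) = 0.9734

0.9734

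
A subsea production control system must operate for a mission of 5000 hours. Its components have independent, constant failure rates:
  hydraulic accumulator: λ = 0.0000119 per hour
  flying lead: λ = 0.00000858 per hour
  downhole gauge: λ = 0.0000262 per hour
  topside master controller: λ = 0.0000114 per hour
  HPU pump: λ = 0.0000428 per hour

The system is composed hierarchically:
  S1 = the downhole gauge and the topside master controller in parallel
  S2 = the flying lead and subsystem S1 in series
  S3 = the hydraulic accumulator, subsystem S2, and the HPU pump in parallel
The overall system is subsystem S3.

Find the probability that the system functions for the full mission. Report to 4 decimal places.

R(hydraulic accumulator) = exp(−0.0000119 × 5000) = 0.942236
R(flying lead) = exp(−0.00000858 × 5000) = 0.958007
R(downhole gauge) = exp(−0.0000262 × 5000) = 0.877218
R(topside master controller) = exp(−0.0000114 × 5000) = 0.944594
R(HPU pump) = exp(−0.0000428 × 5000) = 0.807348
Parallel (downhole gauge and topside master controller): 1 − (1 − 0.877218)(1 − 0.944594) = 0.993197
Series (flying lead and [0.993197]): 0.958007 × 0.993197 = 0.951490
Parallel (hydraulic accumulator, [0.951490], and HPU pump): 1 − (1 − 0.942236)(1 − 0.951490)(1 − 0.807348) = 0.9995

0.9995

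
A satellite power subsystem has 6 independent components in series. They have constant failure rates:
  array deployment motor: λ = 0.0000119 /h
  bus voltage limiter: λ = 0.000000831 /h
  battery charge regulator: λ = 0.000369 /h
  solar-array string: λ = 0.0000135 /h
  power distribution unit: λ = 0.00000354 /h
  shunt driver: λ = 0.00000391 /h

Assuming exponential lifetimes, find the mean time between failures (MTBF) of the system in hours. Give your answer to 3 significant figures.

2480

Series of exponential components: λ_sys = Σ λ_i
λ_sys = 0.0000119 + 0.000000831 + 0.000369 + 0.0000135 + 0.00000354 + 0.00000391 = 4.0268e-04 /h
MTBF = 1 / λ_sys = 2480 h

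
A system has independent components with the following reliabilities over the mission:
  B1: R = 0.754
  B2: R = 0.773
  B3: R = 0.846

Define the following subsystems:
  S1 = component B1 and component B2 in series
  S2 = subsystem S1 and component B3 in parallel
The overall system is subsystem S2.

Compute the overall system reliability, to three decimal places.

0.936

Series (B1 and B2): 0.75400 × 0.77300 = 0.58284
Parallel ([0.58284] and B3): 1 − (1 − 0.58284)(1 − 0.84600) = 0.936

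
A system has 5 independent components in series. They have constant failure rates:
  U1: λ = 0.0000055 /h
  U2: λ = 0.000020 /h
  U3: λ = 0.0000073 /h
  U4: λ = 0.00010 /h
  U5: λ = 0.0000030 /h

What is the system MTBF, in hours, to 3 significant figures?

7360

Series of exponential components: λ_sys = Σ λ_i
λ_sys = 0.0000055 + 0.000020 + 0.0000073 + 0.00010 + 0.0000030 = 1.3580e-04 /h
MTBF = 1 / λ_sys = 7360 h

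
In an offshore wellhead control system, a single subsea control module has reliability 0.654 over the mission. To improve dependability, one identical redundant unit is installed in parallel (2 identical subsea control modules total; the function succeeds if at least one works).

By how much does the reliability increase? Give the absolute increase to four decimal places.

0.2263

R_before = 0.654
R_after = 1 − (1 − 0.654)^2 = 0.8803
ΔR = 0.8803 − 0.654 = 0.2263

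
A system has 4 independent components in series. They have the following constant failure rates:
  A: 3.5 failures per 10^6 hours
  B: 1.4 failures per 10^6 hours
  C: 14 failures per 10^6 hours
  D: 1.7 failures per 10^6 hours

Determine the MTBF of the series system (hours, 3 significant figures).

48500

Series of exponential components: λ_sys = Σ λ_i
λ_sys = 0.0000035 + 0.0000014 + 0.000014 + 0.0000017 = 2.0600e-05 /h
MTBF = 1 / λ_sys = 48500 h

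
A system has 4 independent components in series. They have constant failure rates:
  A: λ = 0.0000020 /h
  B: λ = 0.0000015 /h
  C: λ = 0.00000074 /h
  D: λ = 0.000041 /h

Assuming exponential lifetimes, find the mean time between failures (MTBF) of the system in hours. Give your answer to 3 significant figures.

22100

Series of exponential components: λ_sys = Σ λ_i
λ_sys = 0.0000020 + 0.0000015 + 0.00000074 + 0.000041 = 4.5240e-05 /h
MTBF = 1 / λ_sys = 22100 h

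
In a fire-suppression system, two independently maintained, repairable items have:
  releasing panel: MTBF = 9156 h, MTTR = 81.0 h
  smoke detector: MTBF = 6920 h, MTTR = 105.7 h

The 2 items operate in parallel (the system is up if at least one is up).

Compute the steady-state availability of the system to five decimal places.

0.99987

A(releasing panel) = MTBF/(MTBF+MTTR) = 9156/(9156+81.0) = 0.991231
A(smoke detector) = MTBF/(MTBF+MTTR) = 6920/(6920+105.7) = 0.984955
Parallel availability: 1 − (1 − 0.991231)(1 − 0.984955) = 0.99987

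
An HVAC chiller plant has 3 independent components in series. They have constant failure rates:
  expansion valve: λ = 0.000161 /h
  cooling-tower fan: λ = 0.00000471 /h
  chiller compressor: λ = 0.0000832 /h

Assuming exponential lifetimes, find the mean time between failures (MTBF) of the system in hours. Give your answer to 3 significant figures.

Series of exponential components: λ_sys = Σ λ_i
λ_sys = 0.000161 + 0.00000471 + 0.0000832 = 2.4891e-04 /h
MTBF = 1 / λ_sys = 4020 h

4020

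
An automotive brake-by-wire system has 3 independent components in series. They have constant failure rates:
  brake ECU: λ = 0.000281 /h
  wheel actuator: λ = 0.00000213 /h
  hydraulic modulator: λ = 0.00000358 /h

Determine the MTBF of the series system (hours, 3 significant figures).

3490

Series of exponential components: λ_sys = Σ λ_i
λ_sys = 0.000281 + 0.00000213 + 0.00000358 = 2.8671e-04 /h
MTBF = 1 / λ_sys = 3490 h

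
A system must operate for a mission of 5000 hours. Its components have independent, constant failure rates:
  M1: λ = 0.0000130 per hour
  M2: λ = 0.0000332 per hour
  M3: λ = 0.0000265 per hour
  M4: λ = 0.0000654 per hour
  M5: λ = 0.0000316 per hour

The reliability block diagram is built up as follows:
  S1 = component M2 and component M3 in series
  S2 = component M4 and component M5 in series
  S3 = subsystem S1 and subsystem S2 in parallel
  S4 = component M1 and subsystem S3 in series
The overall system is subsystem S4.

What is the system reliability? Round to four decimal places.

0.8441

R(M1) = exp(−0.0000130 × 5000) = 0.937067
R(M2) = exp(−0.0000332 × 5000) = 0.847046
R(M3) = exp(−0.0000265 × 5000) = 0.875903
R(M4) = exp(−0.0000654 × 5000) = 0.721084
R(M5) = exp(−0.0000316 × 5000) = 0.853850
Series (M2 and M3): 0.847046 × 0.875903 = 0.741930
Series (M4 and M5): 0.721084 × 0.853850 = 0.615698
Parallel ([0.741930] and [0.615698]): 1 − (1 − 0.741930)(1 − 0.615698) = 0.900823
Series (M1 and [0.900823]): 0.937067 × 0.900823 = 0.8441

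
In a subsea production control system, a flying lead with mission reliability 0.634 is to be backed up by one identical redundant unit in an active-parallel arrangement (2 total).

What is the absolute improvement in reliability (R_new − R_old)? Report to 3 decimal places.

0.232

R_before = 0.634
R_after = 1 − (1 − 0.634)^2 = 0.866
ΔR = 0.866 − 0.634 = 0.232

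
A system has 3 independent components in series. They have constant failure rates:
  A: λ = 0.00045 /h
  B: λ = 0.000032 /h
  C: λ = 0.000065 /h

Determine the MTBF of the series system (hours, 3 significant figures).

1830

Series of exponential components: λ_sys = Σ λ_i
λ_sys = 0.00045 + 0.000032 + 0.000065 = 5.4700e-04 /h
MTBF = 1 / λ_sys = 1830 h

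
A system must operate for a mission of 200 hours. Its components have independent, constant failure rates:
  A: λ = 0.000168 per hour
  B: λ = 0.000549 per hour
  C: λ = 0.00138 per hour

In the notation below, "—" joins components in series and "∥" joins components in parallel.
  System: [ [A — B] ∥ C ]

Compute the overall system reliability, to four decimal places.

R(A) = exp(−0.000168 × 200) = 0.966958
R(B) = exp(−0.000549 × 200) = 0.896013
R(C) = exp(−0.00138 × 200) = 0.758813
Series (A and B): 0.966958 × 0.896013 = 0.866407
Parallel ([0.866407] and C): 1 − (1 − 0.866407)(1 − 0.758813) = 0.9678

0.9678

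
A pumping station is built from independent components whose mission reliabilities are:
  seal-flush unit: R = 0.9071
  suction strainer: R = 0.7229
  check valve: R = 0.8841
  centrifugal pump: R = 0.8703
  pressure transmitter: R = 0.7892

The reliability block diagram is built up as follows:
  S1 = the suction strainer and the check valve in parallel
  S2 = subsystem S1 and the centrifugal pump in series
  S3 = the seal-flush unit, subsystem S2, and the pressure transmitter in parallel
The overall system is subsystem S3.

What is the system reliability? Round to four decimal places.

0.9969

Parallel (suction strainer and check valve): 1 − (1 − 0.722900)(1 − 0.884100) = 0.967884
Series ([0.967884] and centrifugal pump): 0.967884 × 0.870300 = 0.842349
Parallel (seal-flush unit, [0.842349], and pressure transmitter): 1 − (1 − 0.907100)(1 − 0.842349)(1 − 0.789200) = 0.9969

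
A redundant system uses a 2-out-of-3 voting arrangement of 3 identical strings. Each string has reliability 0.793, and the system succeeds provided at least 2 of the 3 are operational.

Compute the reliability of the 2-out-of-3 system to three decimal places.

0.889

R = Σ_{i=2}^{3} C(3,i) p^i (1−p)^{3−i} with p = 0.793
C(3,2)·0.793^2·0.207^1 = 0.39052
C(3,3)·0.793^3·0.207^0 = 0.49868
Sum = 0.889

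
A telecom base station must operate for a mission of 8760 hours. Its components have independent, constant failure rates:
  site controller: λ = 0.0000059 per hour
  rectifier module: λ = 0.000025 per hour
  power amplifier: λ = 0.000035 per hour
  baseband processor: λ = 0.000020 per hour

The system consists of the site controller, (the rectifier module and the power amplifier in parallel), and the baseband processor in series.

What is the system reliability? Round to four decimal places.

0.7556

R(site controller) = exp(−0.0000059 × 8760) = 0.949629
R(rectifier module) = exp(−0.000025 × 8760) = 0.803322
R(power amplifier) = exp(−0.000035 × 8760) = 0.735945
R(baseband processor) = exp(−0.000020 × 8760) = 0.839289
Parallel (rectifier module and power amplifier): 1 − (1 − 0.803322)(1 − 0.735945) = 0.948066
Series (site controller, [0.948066], and baseband processor): 0.949629 × 0.948066 × 0.839289 = 0.7556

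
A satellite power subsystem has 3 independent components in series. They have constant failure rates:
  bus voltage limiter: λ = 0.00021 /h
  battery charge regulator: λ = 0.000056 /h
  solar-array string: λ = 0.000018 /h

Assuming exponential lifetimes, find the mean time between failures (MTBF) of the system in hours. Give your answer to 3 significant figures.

Series of exponential components: λ_sys = Σ λ_i
λ_sys = 0.00021 + 0.000056 + 0.000018 = 2.8400e-04 /h
MTBF = 1 / λ_sys = 3520 h

3520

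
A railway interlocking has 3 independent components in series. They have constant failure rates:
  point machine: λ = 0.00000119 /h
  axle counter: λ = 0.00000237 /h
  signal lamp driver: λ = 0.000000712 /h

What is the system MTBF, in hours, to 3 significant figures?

234000

Series of exponential components: λ_sys = Σ λ_i
λ_sys = 0.00000119 + 0.00000237 + 0.000000712 = 4.2720e-06 /h
MTBF = 1 / λ_sys = 234000 h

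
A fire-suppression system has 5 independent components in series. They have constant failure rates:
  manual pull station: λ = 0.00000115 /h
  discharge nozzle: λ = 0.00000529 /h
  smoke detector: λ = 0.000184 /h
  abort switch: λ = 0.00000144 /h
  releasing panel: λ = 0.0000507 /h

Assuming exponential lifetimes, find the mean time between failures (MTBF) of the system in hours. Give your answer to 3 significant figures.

Series of exponential components: λ_sys = Σ λ_i
λ_sys = 0.00000115 + 0.00000529 + 0.000184 + 0.00000144 + 0.0000507 = 2.4258e-04 /h
MTBF = 1 / λ_sys = 4120 h

4120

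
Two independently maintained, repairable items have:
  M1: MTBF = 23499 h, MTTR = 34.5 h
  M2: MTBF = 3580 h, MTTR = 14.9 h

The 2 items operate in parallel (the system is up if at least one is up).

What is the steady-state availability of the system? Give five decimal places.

0.99999

A(M1) = MTBF/(MTBF+MTTR) = 23499/(23499+34.5) = 0.998534
A(M2) = MTBF/(MTBF+MTTR) = 3580/(3580+14.9) = 0.995855
Parallel availability: 1 − (1 − 0.998534)(1 − 0.995855) = 0.99999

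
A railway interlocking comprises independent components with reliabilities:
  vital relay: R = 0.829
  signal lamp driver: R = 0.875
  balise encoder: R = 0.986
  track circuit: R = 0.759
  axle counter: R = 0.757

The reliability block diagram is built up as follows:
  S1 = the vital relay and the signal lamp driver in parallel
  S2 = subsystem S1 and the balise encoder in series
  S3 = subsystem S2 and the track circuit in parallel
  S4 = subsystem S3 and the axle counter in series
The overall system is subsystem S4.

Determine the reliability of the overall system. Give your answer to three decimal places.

0.751

Parallel (vital relay and signal lamp driver): 1 − (1 − 0.82900)(1 − 0.87500) = 0.97863
Series ([0.97863] and balise encoder): 0.97863 × 0.98600 = 0.96493
Parallel ([0.96493] and track circuit): 1 − (1 − 0.96493)(1 − 0.75900) = 0.99155
Series ([0.99155] and axle counter): 0.99155 × 0.75700 = 0.751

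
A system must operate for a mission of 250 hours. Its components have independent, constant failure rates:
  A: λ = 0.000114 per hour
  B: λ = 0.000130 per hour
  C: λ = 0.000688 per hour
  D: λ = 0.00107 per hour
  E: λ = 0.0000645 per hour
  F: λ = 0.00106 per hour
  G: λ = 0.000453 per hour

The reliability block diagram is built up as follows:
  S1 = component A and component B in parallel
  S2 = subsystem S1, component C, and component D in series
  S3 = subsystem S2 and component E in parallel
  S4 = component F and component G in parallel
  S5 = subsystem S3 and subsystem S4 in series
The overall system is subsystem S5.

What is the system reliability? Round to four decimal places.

R(A) = exp(−0.000114 × 250) = 0.971902
R(B) = exp(−0.000130 × 250) = 0.968022
R(C) = exp(−0.000688 × 250) = 0.841979
R(D) = exp(−0.00107 × 250) = 0.765290
R(E) = exp(−0.0000645 × 250) = 0.984004
R(F) = exp(−0.00106 × 250) = 0.767206
R(G) = exp(−0.000453 × 250) = 0.892927
Parallel (A and B): 1 − (1 − 0.971902)(1 − 0.968022) = 0.999101
Series ([0.999101], C, and D): 0.999101 × 0.841979 × 0.765290 = 0.643779
Parallel ([0.643779] and E): 1 − (1 − 0.643779)(1 − 0.984004) = 0.994302
Parallel (F and G): 1 − (1 − 0.767206)(1 − 0.892927) = 0.975074
Series ([0.994302] and [0.975074]): 0.994302 × 0.975074 = 0.9695

0.9695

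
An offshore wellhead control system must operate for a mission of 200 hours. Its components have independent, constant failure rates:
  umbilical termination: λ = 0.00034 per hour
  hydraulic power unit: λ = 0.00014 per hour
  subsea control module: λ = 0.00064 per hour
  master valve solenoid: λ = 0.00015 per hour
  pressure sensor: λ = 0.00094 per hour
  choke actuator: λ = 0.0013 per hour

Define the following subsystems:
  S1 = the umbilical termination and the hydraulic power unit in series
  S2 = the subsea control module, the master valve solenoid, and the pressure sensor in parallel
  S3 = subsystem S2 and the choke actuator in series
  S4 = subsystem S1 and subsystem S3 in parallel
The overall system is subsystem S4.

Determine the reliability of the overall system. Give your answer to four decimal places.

R(umbilical termination) = exp(−0.00034 × 200) = 0.934260
R(hydraulic power unit) = exp(−0.00014 × 200) = 0.972388
R(subsea control module) = exp(−0.00064 × 200) = 0.879853
R(master valve solenoid) = exp(−0.00015 × 200) = 0.970446
R(pressure sensor) = exp(−0.00094 × 200) = 0.828615
R(choke actuator) = exp(−0.0013 × 200) = 0.771052
Series (umbilical termination and hydraulic power unit): 0.934260 × 0.972388 = 0.908463
Parallel (subsea control module, master valve solenoid, and pressure sensor): 1 − (1 − 0.879853)(1 − 0.970446)(1 − 0.828615) = 0.999391
Series ([0.999391] and choke actuator): 0.999391 × 0.771052 = 0.770582
Parallel ([0.908463] and [0.770582]): 1 − (1 − 0.908463)(1 − 0.770582) = 0.9790

0.9790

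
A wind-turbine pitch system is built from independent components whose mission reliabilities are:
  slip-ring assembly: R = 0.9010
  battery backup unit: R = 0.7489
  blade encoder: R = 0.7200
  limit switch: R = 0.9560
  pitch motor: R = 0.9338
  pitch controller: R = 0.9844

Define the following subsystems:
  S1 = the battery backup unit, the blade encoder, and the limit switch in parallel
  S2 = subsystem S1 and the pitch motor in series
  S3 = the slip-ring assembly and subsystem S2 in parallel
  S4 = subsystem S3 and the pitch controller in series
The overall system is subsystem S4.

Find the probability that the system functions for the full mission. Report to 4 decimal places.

0.9777

Parallel (battery backup unit, blade encoder, and limit switch): 1 − (1 − 0.748900)(1 − 0.720000)(1 − 0.956000) = 0.996906
Series ([0.996906] and pitch motor): 0.996906 × 0.933800 = 0.930911
Parallel (slip-ring assembly and [0.930911]): 1 − (1 − 0.901000)(1 − 0.930911) = 0.993160
Series ([0.993160] and pitch controller): 0.993160 × 0.984400 = 0.9777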